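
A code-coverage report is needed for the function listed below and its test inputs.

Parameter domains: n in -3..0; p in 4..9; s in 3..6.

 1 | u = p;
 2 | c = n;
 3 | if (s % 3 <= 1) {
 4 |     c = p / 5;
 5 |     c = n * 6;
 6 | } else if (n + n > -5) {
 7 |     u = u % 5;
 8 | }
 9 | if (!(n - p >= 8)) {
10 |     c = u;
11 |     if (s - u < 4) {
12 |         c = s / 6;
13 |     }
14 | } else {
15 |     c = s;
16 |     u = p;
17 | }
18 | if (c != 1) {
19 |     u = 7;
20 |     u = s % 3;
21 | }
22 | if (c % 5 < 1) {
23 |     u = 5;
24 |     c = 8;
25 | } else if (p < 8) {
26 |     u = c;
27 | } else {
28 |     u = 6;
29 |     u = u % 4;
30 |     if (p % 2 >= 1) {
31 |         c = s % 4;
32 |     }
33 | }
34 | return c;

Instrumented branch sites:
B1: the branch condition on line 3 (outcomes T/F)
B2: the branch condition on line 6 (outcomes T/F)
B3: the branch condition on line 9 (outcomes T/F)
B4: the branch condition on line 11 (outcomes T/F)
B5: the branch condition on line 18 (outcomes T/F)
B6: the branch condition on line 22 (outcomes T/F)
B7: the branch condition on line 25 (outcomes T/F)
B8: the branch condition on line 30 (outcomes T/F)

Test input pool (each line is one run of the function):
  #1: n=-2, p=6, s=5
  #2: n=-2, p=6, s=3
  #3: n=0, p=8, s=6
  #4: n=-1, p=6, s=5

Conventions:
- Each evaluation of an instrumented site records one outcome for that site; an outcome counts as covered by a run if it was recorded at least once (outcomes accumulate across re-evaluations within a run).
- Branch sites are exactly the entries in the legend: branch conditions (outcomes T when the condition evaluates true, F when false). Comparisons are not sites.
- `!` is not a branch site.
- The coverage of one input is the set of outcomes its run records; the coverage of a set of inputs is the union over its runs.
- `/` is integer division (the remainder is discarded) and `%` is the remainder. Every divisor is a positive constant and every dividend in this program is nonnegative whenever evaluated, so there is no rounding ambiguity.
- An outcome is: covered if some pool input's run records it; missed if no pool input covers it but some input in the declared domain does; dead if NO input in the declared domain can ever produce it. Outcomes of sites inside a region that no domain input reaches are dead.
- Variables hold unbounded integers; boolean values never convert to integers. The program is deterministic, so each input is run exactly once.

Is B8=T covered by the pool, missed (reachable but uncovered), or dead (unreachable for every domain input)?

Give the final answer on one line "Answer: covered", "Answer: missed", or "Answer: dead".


no pool input records B8=T
but domain input (n=-3, p=9, s=6) does record it -> reachable, so missed
Answer: missed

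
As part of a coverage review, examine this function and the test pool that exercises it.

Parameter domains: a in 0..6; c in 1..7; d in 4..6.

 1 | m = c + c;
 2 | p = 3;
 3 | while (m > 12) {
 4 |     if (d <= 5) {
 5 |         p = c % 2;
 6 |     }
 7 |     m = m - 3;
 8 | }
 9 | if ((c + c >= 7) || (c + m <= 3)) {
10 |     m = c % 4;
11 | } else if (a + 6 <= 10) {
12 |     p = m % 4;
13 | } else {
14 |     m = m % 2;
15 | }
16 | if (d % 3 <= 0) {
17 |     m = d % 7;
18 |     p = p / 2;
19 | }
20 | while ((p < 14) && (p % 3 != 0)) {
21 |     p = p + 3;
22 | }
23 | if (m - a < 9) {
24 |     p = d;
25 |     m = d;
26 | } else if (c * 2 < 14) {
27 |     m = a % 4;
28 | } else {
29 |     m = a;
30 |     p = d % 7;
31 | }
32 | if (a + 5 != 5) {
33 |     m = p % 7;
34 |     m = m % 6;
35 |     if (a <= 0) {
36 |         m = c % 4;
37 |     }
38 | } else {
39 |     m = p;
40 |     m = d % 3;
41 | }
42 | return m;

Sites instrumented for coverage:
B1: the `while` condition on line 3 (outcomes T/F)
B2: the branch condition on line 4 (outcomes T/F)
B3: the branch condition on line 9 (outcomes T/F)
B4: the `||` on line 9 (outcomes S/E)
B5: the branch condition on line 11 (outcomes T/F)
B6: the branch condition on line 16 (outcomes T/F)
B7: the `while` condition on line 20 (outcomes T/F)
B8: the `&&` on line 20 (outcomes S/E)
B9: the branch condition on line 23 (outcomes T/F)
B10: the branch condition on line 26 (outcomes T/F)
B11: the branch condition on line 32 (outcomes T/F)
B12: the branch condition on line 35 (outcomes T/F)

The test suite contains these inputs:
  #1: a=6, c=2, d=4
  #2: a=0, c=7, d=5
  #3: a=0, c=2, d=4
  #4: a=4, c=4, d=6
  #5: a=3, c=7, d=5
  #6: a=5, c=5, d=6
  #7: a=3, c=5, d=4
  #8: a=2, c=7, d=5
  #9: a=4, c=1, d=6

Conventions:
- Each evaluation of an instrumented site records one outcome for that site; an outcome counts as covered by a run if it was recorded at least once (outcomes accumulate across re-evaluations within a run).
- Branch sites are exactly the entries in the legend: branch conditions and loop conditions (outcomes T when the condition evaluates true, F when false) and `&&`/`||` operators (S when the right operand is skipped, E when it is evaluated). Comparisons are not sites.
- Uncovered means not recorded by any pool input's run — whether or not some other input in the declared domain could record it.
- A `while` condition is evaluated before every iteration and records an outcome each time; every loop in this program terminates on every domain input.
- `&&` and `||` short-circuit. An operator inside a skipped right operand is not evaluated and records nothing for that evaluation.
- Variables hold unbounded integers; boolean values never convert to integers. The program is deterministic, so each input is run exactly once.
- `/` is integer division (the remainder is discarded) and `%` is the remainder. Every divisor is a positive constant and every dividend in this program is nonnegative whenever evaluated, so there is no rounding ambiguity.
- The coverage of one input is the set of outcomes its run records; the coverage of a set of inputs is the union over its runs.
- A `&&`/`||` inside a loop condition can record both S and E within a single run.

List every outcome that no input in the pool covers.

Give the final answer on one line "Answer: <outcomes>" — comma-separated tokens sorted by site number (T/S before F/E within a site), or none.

input #1 (a=6, c=2, d=4): events B1->F, B4->E, B3->F, B5->F, B6->F, B8->E, B7->F, B9->T, B11->T, B12->F; covers B1=F, B3=F, B4=E, B5=F, B6=F, B7=F, B8=E, B9=T, B11=T, B12=F
input #2 (a=0, c=7, d=5): events B1->T, B2->T, B1->F, B4->S, B3->T, B6->F, B8->E, B7->T, B8->E, B7->T, B8->E, B7->T, B8->E, B7->T, ...; covers B1=T, B1=F, B2=T, B3=T, B4=S, B6=F, B7=T, B7=F, B8=S, B8=E, B9=T, B11=F
input #3 (a=0, c=2, d=4): events B1->F, B4->E, B3->F, B5->T, B6->F, B8->E, B7->F, B9->T, B11->F; covers B1=F, B3=F, B4=E, B5=T, B6=F, B7=F, B8=E, B9=T, B11=F
input #4 (a=4, c=4, d=6): events B1->F, B4->S, B3->T, B6->T, B8->E, B7->T, B8->E, B7->T, B8->E, B7->T, B8->E, B7->T, B8->E, B7->T, ...; covers B1=F, B3=T, B4=S, B6=T, B7=T, B7=F, B8=S, B8=E, B9=T, B11=T, B12=F
input #5 (a=3, c=7, d=5): events B1->T, B2->T, B1->F, B4->S, B3->T, B6->F, B8->E, B7->T, B8->E, B7->T, B8->E, B7->T, B8->E, B7->T, ...; covers B1=T, B1=F, B2=T, B3=T, B4=S, B6=F, B7=T, B7=F, B8=S, B8=E, B9=T, B11=T, B12=F
input #6 (a=5, c=5, d=6): events B1->F, B4->S, B3->T, B6->T, B8->E, B7->T, B8->E, B7->T, B8->E, B7->T, B8->E, B7->T, B8->E, B7->T, ...; covers B1=F, B3=T, B4=S, B6=T, B7=T, B7=F, B8=S, B8=E, B9=T, B11=T, B12=F
input #7 (a=3, c=5, d=4): events B1->F, B4->S, B3->T, B6->F, B8->E, B7->F, B9->T, B11->T, B12->F; covers B1=F, B3=T, B4=S, B6=F, B7=F, B8=E, B9=T, B11=T, B12=F
input #8 (a=2, c=7, d=5): events B1->T, B2->T, B1->F, B4->S, B3->T, B6->F, B8->E, B7->T, B8->E, B7->T, B8->E, B7->T, B8->E, B7->T, ...; covers B1=T, B1=F, B2=T, B3=T, B4=S, B6=F, B7=T, B7=F, B8=S, B8=E, B9=T, B11=T, B12=F
input #9 (a=4, c=1, d=6): events B1->F, B4->E, B3->T, B6->T, B8->E, B7->T, B8->E, B7->T, B8->E, B7->T, B8->E, B7->T, B8->E, B7->T, ...; covers B1=F, B3=T, B4=E, B6=T, B7=T, B7=F, B8=S, B8=E, B9=T, B11=T, B12=F
union over the pool: B1=T, B1=F, B2=T, B3=T, B3=F, B4=S, B4=E, B5=T, B5=F, B6=T, B6=F, B7=T, B7=F, B8=S, B8=E, B9=T, B11=T, B11=F, B12=F
uncovered (5 of 24): B2=F, B9=F, B10=T, B10=F, B12=T

Answer: B2=F, B9=F, B10=T, B10=F, B12=T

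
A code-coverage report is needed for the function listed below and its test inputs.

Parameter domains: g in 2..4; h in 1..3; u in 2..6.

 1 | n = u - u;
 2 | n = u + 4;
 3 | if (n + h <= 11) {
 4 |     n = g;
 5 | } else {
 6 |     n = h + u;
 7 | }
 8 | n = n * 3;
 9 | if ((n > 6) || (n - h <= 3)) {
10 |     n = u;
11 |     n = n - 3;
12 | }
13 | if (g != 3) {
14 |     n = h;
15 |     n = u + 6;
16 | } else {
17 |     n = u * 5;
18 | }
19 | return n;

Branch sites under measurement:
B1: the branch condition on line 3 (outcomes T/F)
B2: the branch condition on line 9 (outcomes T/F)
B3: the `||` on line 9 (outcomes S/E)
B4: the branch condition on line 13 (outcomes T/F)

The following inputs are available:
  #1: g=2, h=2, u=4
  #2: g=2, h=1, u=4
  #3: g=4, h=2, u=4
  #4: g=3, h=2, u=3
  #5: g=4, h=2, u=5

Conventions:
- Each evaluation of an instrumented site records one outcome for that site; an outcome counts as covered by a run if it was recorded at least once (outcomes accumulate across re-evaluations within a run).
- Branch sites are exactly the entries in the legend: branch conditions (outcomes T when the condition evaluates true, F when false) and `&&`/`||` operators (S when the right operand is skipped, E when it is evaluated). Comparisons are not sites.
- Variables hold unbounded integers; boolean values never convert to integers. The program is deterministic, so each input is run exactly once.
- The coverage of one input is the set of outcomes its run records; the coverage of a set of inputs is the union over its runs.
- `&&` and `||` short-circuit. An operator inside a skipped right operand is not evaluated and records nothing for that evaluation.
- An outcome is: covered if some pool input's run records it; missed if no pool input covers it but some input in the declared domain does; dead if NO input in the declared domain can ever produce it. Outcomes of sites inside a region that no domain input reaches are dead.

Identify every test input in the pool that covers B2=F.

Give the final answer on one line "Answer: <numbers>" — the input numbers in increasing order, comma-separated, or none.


input #1 (g=2, h=2, u=4): produces B2=F
input #2 (g=2, h=1, u=4): produces B2=F
input #3 (g=4, h=2, u=4): does not produce B2=F
input #4 (g=3, h=2, u=3): does not produce B2=F
input #5 (g=4, h=2, u=5): does not produce B2=F
Answer: 1, 2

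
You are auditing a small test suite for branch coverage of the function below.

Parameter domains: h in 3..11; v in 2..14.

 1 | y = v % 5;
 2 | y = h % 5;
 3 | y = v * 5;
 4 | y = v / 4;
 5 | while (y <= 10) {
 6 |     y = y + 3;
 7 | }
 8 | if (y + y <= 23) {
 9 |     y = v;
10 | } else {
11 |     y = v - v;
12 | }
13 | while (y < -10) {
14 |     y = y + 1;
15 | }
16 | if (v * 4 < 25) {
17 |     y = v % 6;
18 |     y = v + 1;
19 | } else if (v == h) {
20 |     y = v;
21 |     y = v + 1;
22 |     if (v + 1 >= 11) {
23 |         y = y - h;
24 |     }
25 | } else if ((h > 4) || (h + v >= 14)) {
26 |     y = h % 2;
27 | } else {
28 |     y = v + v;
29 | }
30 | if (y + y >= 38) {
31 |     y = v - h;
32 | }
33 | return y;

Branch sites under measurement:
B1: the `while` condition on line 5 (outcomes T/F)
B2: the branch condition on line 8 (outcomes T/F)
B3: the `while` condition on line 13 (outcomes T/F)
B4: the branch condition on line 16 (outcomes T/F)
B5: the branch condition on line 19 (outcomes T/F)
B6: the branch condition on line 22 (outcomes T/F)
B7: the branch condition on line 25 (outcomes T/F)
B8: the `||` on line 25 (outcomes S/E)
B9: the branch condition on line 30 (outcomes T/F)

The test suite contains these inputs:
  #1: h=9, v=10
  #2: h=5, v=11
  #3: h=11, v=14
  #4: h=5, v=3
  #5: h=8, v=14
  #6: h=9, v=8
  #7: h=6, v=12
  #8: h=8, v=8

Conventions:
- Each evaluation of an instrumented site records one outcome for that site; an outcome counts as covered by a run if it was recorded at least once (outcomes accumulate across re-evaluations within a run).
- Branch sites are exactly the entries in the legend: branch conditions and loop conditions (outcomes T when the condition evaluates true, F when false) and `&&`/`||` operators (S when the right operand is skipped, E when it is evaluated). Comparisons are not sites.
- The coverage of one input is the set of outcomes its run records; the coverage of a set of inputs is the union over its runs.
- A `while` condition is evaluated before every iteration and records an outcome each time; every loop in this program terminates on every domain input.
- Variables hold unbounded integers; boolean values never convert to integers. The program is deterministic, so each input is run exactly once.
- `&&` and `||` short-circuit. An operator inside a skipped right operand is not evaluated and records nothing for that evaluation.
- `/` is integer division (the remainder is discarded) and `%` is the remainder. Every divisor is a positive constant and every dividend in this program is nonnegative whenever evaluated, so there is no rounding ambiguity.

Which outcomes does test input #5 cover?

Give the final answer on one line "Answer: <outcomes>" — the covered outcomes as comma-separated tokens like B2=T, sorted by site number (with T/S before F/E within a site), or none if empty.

Tracing the run of input #5 (h=8, v=14):
  B1->T, B1->T, B1->T, B1->F, B2->F, B3->F, B4->F, B5->F, B8->S, B7->T
  B9->F
as a set, this run covers: B1=T, B1=F, B2=F, B3=F, B4=F, B5=F, B7=T, B8=S, B9=F

Answer: B1=T, B1=F, B2=F, B3=F, B4=F, B5=F, B7=T, B8=S, B9=F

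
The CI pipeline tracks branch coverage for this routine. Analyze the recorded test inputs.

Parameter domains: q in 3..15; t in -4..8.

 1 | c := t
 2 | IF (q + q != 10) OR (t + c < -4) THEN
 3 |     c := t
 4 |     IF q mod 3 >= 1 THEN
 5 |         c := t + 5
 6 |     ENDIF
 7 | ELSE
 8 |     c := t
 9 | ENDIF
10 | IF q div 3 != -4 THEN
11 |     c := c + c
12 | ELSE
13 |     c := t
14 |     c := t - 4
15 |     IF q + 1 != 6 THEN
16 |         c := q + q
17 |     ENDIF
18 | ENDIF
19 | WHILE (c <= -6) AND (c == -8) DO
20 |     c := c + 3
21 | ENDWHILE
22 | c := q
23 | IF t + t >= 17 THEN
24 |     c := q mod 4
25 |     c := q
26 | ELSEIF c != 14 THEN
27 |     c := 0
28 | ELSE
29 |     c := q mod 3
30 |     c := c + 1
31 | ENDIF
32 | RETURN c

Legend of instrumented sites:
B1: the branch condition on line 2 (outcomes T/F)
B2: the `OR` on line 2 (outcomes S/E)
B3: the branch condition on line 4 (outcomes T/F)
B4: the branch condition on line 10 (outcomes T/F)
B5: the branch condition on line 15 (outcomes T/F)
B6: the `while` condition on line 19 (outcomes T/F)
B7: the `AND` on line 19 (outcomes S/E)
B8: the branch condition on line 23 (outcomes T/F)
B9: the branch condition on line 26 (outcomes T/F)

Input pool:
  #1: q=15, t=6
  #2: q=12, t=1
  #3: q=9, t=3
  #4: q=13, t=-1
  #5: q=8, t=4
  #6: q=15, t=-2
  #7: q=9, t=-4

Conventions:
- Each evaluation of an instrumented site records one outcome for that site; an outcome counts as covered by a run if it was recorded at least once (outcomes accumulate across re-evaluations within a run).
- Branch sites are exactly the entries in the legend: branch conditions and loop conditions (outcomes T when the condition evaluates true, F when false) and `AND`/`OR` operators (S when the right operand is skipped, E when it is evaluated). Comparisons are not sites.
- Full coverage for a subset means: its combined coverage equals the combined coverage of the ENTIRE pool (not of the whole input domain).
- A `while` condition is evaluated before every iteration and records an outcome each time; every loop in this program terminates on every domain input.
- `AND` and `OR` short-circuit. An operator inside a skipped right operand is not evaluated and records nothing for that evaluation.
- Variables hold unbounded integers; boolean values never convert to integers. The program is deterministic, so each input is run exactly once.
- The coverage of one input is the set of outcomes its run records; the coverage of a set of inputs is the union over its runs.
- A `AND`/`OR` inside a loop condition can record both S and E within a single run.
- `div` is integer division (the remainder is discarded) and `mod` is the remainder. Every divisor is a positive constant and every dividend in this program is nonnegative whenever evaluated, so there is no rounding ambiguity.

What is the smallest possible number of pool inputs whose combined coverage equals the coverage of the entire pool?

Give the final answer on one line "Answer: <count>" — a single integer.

#1 (q=15, t=6) -> B2->S, B1->T, B3->F, B4->T, B7->S, B6->F, B8->F, B9->T; covered: B1=T, B2=S, B3=F, B4=T, B6=F, B7=S, B8=F, B9=T
#2 (q=12, t=1) -> B2->S, B1->T, B3->F, B4->T, B7->S, B6->F, B8->F, B9->T; covered: B1=T, B2=S, B3=F, B4=T, B6=F, B7=S, B8=F, B9=T
#3 (q=9, t=3) -> B2->S, B1->T, B3->F, B4->T, B7->S, B6->F, B8->F, B9->T; covered: B1=T, B2=S, B3=F, B4=T, B6=F, B7=S, B8=F, B9=T
#4 (q=13, t=-1) -> B2->S, B1->T, B3->T, B4->T, B7->S, B6->F, B8->F, B9->T; covered: B1=T, B2=S, B3=T, B4=T, B6=F, B7=S, B8=F, B9=T
#5 (q=8, t=4) -> B2->S, B1->T, B3->T, B4->T, B7->S, B6->F, B8->F, B9->T; covered: B1=T, B2=S, B3=T, B4=T, B6=F, B7=S, B8=F, B9=T
#6 (q=15, t=-2) -> B2->S, B1->T, B3->F, B4->T, B7->S, B6->F, B8->F, B9->T; covered: B1=T, B2=S, B3=F, B4=T, B6=F, B7=S, B8=F, B9=T
#7 (q=9, t=-4) -> B2->S, B1->T, B3->F, B4->T, B7->E, B6->T, B7->S, B6->F, B8->F, B9->T; covered: B1=T, B2=S, B3=F, B4=T, B6=T, B6=F, B7=S, B7=E, B8=F, B9=T
the full pool covers 11 outcomes: B1=T, B2=S, B3=T, B3=F, B4=T, B6=T, B6=F, B7=S, B7=E, B8=F, B9=T
checked all size-1 subsets: none covers 11 outcomes (max 10/11)
inputs {4, 7} (size 2) cover everything; no size-2 subset with a lexicographically smaller index list covers all 11

Answer: 2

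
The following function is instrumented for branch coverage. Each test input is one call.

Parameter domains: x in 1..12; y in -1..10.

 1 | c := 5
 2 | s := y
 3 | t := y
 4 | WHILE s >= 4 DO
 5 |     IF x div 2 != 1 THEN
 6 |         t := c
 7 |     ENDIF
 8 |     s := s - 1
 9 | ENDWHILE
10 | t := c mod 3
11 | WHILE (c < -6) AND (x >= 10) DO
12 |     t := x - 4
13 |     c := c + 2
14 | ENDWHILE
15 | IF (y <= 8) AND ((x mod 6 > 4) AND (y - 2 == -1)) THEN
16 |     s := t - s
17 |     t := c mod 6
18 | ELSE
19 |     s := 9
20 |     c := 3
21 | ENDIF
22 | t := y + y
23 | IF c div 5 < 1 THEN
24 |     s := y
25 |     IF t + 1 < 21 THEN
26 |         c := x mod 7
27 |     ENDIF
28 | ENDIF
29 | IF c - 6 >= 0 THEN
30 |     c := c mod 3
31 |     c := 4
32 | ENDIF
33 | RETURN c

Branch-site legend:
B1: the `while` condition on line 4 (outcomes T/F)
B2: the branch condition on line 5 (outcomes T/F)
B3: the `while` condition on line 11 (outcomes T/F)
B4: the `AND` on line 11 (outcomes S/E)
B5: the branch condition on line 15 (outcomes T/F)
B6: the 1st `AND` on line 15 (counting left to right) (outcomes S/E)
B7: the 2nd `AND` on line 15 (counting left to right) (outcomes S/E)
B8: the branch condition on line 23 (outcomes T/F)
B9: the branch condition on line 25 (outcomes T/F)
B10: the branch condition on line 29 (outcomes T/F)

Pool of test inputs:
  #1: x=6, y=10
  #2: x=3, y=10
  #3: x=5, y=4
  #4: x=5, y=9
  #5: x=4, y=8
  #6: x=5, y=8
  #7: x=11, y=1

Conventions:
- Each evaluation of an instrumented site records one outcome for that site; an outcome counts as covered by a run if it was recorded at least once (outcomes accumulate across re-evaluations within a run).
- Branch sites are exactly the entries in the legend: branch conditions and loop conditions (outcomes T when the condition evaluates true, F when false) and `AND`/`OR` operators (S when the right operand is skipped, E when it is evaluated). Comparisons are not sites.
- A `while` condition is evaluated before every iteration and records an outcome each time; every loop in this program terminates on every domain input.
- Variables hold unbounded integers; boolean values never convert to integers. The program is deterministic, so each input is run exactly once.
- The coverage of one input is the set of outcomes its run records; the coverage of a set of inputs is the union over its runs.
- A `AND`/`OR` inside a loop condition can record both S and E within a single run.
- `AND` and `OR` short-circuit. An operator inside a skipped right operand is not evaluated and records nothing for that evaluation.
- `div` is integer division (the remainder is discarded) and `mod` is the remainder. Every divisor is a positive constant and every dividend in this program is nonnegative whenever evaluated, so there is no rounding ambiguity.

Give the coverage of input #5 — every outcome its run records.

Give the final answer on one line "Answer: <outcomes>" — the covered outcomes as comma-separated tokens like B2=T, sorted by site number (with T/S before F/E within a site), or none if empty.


Running input #5 (x=4, y=8), event by event:
  B1->T, B2->T, B1->T, B2->T, B1->T, B2->T, B1->T, B2->T, B1->T, B2->T
  B1->F, B4->S, B3->F, B6->E, B7->S, B5->F, B8->T, B9->T, B10->F
distinct outcomes covered: B1=T, B1=F, B2=T, B3=F, B4=S, B5=F, B6=E, B7=S, B8=T, B9=T, B10=F
Answer: B1=T, B1=F, B2=T, B3=F, B4=S, B5=F, B6=E, B7=S, B8=T, B9=T, B10=F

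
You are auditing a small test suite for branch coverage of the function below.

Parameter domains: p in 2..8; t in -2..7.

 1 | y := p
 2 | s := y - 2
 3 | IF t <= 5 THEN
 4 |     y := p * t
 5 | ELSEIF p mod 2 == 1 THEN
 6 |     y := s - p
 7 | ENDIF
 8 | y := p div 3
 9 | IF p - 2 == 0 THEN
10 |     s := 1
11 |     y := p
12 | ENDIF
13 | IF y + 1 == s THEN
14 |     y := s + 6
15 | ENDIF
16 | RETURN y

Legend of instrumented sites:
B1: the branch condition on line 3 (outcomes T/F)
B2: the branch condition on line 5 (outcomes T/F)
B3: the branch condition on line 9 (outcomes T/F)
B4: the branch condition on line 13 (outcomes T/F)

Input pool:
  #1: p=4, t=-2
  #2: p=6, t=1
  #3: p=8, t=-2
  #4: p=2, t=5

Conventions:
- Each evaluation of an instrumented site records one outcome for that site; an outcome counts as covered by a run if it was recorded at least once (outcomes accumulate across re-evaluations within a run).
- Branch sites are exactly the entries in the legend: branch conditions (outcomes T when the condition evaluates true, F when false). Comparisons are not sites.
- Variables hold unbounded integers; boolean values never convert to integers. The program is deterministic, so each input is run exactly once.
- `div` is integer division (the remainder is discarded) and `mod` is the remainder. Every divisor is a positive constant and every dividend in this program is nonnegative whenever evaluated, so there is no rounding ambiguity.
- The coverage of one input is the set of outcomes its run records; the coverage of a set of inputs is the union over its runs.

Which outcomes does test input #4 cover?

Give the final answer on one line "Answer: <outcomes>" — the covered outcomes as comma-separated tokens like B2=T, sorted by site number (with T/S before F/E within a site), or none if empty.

Tracing the run of input #4 (p=2, t=5):
  B1->T, B3->T, B4->F
deduplicating events, the covered set is: B1=T, B3=T, B4=F

Answer: B1=T, B3=T, B4=F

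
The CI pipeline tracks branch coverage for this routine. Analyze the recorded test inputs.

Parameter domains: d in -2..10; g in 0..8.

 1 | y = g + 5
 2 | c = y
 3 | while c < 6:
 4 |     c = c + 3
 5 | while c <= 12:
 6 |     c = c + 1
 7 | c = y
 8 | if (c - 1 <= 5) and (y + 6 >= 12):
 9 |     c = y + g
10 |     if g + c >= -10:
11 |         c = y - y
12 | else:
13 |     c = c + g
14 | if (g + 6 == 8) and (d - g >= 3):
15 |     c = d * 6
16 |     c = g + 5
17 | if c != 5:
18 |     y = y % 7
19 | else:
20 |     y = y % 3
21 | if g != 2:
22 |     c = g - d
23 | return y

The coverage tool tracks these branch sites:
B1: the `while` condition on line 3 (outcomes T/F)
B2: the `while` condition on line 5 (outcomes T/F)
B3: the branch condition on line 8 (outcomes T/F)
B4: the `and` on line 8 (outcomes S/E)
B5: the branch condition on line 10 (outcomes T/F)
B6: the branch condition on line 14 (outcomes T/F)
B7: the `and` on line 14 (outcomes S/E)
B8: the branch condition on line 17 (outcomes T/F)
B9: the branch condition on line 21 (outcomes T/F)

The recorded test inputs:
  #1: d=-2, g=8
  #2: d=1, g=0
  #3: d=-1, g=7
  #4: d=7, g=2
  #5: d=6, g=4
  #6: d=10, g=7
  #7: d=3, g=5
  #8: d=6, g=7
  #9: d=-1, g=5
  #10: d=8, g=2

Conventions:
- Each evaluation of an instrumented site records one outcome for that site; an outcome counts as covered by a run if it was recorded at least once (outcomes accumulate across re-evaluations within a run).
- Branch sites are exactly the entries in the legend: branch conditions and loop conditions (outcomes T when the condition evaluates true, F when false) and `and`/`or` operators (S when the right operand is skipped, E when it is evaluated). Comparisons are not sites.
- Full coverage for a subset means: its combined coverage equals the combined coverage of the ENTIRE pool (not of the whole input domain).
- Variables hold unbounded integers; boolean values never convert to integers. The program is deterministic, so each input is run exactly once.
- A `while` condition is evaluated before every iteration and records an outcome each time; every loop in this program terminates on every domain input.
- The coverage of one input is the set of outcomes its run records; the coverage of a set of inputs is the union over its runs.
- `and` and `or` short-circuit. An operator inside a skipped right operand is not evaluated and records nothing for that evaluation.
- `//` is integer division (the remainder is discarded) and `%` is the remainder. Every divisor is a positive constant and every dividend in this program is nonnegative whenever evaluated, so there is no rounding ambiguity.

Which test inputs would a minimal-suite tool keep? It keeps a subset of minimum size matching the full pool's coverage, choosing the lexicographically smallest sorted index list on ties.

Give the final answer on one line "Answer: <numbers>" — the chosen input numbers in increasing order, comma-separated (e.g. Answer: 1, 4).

run #1 (d=-2, g=8) records B1=F, B2=F, B3=F, B4=S, B6=F, B7=S, B8=T, B9=T
run #2 (d=1, g=0) records B1=T, B1=F, B2=T, B2=F, B3=F, B4=E, B6=F, B7=S, B8=F, B9=T
run #3 (d=-1, g=7) records B1=F, B2=T, B2=F, B3=F, B4=S, B6=F, B7=S, B8=T, B9=T
run #4 (d=7, g=2) records B1=F, B2=T, B2=F, B3=F, B4=S, B6=T, B7=E, B8=T, B9=F
run #5 (d=6, g=4) records B1=F, B2=T, B2=F, B3=F, B4=S, B6=F, B7=S, B8=T, B9=T
run #6 (d=10, g=7) records B1=F, B2=T, B2=F, B3=F, B4=S, B6=F, B7=S, B8=T, B9=T
run #7 (d=3, g=5) records B1=F, B2=T, B2=F, B3=F, B4=S, B6=F, B7=S, B8=T, B9=T
run #8 (d=6, g=7) records B1=F, B2=T, B2=F, B3=F, B4=S, B6=F, B7=S, B8=T, B9=T
run #9 (d=-1, g=5) records B1=F, B2=T, B2=F, B3=F, B4=S, B6=F, B7=S, B8=T, B9=T
run #10 (d=8, g=2) records B1=F, B2=T, B2=F, B3=F, B4=S, B6=T, B7=E, B8=T, B9=F
together the pool reaches 15 outcomes: B1=T, B1=F, B2=T, B2=F, B3=F, B4=S, B4=E, B6=T, B6=F, B7=S, B7=E, B8=T, B8=F, B9=T, B9=F
every size-1 subset falls short of the 15 outcomes (best: 10/15)
at size 2, {2, 4} reaches all 15 outcomes; every lexicographically earlier size-2 subset fails

Answer: 2, 4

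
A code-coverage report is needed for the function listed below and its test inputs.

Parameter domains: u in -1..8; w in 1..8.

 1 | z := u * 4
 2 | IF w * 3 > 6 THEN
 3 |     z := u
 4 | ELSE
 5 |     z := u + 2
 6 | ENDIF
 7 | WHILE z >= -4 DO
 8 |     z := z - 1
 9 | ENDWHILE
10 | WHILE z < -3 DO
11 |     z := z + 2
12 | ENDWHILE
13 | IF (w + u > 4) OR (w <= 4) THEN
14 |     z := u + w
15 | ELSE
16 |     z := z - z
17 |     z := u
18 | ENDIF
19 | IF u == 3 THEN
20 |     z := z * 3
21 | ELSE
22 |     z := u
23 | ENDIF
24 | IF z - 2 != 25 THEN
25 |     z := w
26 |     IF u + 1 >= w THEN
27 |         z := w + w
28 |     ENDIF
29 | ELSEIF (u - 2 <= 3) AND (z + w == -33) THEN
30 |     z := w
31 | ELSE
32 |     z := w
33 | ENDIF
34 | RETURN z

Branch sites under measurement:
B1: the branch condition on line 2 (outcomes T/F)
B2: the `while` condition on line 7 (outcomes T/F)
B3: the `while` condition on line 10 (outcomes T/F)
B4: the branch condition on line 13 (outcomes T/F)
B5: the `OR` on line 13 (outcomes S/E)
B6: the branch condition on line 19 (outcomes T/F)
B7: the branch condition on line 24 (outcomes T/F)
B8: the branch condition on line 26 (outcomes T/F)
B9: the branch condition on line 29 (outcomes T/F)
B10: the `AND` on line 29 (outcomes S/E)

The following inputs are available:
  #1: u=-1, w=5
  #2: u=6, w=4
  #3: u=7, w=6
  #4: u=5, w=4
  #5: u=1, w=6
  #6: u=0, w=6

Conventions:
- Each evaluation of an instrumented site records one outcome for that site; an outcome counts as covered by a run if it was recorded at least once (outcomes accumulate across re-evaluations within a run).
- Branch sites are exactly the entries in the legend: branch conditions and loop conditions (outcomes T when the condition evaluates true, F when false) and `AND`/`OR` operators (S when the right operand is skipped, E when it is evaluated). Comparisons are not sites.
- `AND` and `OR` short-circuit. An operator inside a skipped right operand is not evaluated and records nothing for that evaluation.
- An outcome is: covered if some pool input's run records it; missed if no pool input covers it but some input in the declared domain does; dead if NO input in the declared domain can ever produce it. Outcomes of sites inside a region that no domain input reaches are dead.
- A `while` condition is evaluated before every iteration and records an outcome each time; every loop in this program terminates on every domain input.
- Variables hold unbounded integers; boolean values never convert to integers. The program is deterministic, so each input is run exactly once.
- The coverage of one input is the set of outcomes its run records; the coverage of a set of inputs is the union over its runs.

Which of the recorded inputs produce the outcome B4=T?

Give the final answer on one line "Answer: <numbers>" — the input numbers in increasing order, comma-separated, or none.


input #1 (u=-1, w=5): never hits B4=T
input #2 (u=6, w=4): hits B4=T
input #3 (u=7, w=6): hits B4=T
input #4 (u=5, w=4): hits B4=T
input #5 (u=1, w=6): hits B4=T
input #6 (u=0, w=6): hits B4=T
Answer: 2, 3, 4, 5, 6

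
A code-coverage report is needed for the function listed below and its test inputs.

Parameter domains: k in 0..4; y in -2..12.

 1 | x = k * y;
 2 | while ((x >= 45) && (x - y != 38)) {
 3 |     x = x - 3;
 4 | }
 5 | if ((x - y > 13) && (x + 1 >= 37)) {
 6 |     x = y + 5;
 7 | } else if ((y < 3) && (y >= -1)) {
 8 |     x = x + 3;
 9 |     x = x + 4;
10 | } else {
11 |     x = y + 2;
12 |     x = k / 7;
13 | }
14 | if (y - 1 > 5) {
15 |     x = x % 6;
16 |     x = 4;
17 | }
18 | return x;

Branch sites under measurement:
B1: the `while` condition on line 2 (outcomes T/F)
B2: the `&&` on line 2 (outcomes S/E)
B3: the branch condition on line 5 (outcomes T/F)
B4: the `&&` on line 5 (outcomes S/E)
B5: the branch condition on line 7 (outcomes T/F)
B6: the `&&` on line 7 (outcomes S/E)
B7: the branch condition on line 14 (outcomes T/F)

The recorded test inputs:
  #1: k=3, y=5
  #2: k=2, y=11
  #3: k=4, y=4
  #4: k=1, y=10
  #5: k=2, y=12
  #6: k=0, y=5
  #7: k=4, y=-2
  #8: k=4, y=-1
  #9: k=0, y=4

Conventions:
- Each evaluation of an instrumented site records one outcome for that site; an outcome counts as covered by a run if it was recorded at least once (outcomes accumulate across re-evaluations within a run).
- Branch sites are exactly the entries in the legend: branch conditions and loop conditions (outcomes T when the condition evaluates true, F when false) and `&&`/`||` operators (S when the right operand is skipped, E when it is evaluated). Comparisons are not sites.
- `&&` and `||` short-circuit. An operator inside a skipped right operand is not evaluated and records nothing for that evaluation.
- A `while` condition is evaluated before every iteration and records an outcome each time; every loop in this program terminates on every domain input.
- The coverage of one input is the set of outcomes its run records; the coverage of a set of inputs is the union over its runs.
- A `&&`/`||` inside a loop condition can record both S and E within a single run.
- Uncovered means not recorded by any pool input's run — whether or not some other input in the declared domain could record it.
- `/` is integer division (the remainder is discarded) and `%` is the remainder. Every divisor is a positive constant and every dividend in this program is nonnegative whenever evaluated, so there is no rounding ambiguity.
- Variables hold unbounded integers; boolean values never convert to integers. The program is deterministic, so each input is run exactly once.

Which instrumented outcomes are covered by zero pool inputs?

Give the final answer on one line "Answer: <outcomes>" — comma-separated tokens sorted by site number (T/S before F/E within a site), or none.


run #1 (k=3, y=5) runs B2->S, B1->F, B4->S, B3->F, B6->S, B5->F, B7->F; records B1=F, B2=S, B3=F, B4=S, B5=F, B6=S, B7=F
run #2 (k=2, y=11) runs B2->S, B1->F, B4->S, B3->F, B6->S, B5->F, B7->T; records B1=F, B2=S, B3=F, B4=S, B5=F, B6=S, B7=T
run #3 (k=4, y=4) runs B2->S, B1->F, B4->S, B3->F, B6->S, B5->F, B7->F; records B1=F, B2=S, B3=F, B4=S, B5=F, B6=S, B7=F
run #4 (k=1, y=10) runs B2->S, B1->F, B4->S, B3->F, B6->S, B5->F, B7->T; records B1=F, B2=S, B3=F, B4=S, B5=F, B6=S, B7=T
run #5 (k=2, y=12) runs B2->S, B1->F, B4->S, B3->F, B6->S, B5->F, B7->T; records B1=F, B2=S, B3=F, B4=S, B5=F, B6=S, B7=T
run #6 (k=0, y=5) runs B2->S, B1->F, B4->S, B3->F, B6->S, B5->F, B7->F; records B1=F, B2=S, B3=F, B4=S, B5=F, B6=S, B7=F
run #7 (k=4, y=-2) runs B2->S, B1->F, B4->S, B3->F, B6->E, B5->F, B7->F; records B1=F, B2=S, B3=F, B4=S, B5=F, B6=E, B7=F
run #8 (k=4, y=-1) runs B2->S, B1->F, B4->S, B3->F, B6->E, B5->T, B7->F; records B1=F, B2=S, B3=F, B4=S, B5=T, B6=E, B7=F
run #9 (k=0, y=4) runs B2->S, B1->F, B4->S, B3->F, B6->S, B5->F, B7->F; records B1=F, B2=S, B3=F, B4=S, B5=F, B6=S, B7=F
union over the pool: B1=F, B2=S, B3=F, B4=S, B5=T, B5=F, B6=S, B6=E, B7=T, B7=F
uncovered (4 of 14): B1=T, B2=E, B3=T, B4=E
Answer: B1=T, B2=E, B3=T, B4=E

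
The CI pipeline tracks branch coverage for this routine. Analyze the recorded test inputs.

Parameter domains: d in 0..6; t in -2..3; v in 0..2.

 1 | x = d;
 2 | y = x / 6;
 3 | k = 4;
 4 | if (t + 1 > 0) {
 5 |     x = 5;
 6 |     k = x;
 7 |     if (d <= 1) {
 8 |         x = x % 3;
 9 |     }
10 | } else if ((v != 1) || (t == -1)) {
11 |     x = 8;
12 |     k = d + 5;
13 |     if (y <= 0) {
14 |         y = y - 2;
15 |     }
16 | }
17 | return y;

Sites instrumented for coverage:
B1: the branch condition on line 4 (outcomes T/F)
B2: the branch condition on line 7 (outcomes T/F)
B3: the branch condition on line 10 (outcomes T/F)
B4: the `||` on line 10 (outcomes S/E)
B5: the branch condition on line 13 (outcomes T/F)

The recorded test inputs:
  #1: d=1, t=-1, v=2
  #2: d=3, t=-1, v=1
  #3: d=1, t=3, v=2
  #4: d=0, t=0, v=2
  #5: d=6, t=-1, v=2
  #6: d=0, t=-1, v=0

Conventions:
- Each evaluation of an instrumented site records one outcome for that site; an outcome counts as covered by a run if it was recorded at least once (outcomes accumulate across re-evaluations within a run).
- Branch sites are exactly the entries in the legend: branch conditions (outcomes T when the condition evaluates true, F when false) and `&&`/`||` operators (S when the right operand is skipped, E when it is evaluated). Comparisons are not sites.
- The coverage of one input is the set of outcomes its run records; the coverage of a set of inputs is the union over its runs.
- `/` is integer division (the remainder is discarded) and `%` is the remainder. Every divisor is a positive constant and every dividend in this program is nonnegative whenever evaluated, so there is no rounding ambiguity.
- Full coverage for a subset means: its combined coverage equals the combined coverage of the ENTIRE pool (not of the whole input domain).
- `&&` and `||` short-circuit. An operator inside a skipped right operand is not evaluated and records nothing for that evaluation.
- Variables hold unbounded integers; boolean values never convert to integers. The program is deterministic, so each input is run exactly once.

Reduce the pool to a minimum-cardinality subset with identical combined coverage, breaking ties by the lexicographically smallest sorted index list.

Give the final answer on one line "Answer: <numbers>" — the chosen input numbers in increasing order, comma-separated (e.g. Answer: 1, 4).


input #1, d=1, t=-1, v=2: events B1->F, B4->S, B3->T, B5->T; outcomes B1=F, B3=T, B4=S, B5=T
input #2, d=3, t=-1, v=1: events B1->F, B4->E, B3->T, B5->T; outcomes B1=F, B3=T, B4=E, B5=T
input #3, d=1, t=3, v=2: events B1->T, B2->T; outcomes B1=T, B2=T
input #4, d=0, t=0, v=2: events B1->T, B2->T; outcomes B1=T, B2=T
input #5, d=6, t=-1, v=2: events B1->F, B4->S, B3->T, B5->F; outcomes B1=F, B3=T, B4=S, B5=F
input #6, d=0, t=-1, v=0: events B1->F, B4->S, B3->T, B5->T; outcomes B1=F, B3=T, B4=S, B5=T
pool-wide coverage (8 outcomes): B1=T, B1=F, B2=T, B3=T, B4=S, B4=E, B5=T, B5=F
size 1 is not enough: best union over all size-1 subsets is 4/8
size 2 is not enough: best union over all size-2 subsets is 6/8
inputs {2, 3, 5} (size 3) cover everything; no size-3 subset with a lexicographically smaller index list covers all 8
Answer: 2, 3, 5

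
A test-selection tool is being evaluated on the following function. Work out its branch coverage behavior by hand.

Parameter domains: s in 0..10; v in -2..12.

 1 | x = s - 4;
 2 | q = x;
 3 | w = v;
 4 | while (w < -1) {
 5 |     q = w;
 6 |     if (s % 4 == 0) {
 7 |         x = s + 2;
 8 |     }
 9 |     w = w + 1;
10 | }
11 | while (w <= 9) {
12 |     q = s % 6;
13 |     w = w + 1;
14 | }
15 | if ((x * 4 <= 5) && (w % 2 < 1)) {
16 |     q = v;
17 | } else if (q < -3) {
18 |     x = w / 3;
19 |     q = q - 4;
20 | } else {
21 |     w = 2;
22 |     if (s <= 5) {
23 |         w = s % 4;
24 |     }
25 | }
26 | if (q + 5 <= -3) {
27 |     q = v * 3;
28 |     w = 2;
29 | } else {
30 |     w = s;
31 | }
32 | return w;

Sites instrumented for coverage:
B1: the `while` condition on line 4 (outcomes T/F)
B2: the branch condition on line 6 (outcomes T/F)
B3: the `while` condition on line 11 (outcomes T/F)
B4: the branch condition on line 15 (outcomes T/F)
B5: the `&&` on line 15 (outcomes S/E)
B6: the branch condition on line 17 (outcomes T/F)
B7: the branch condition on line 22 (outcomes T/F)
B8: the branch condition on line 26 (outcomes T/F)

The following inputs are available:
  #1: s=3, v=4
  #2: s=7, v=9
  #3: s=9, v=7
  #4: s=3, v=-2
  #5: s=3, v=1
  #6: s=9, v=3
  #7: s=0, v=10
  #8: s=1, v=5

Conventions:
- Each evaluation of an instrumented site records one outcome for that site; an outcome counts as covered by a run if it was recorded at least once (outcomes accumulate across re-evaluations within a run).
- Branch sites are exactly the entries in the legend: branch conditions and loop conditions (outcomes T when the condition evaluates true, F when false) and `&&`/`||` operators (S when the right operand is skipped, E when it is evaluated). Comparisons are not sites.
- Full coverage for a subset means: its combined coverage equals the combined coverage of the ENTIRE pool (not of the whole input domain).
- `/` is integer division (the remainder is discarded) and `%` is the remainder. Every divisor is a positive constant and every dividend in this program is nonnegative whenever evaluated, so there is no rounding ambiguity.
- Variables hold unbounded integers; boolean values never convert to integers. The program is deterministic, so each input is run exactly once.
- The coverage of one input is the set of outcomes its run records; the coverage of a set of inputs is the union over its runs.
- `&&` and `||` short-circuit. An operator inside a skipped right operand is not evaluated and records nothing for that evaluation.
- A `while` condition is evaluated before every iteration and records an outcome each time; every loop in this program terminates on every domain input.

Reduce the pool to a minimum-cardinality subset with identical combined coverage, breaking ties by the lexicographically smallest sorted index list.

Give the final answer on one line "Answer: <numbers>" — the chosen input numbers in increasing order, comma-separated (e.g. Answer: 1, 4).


run #1 (s=3, v=4) records B1=F, B3=T, B3=F, B4=T, B5=E, B8=F
run #2 (s=7, v=9) records B1=F, B3=T, B3=F, B4=F, B5=S, B6=F, B7=F, B8=F
run #3 (s=9, v=7) records B1=F, B3=T, B3=F, B4=F, B5=S, B6=F, B7=F, B8=F
run #4 (s=3, v=-2) records B1=T, B1=F, B2=F, B3=T, B3=F, B4=T, B5=E, B8=F
run #5 (s=3, v=1) records B1=F, B3=T, B3=F, B4=T, B5=E, B8=F
run #6 (s=9, v=3) records B1=F, B3=T, B3=F, B4=F, B5=S, B6=F, B7=F, B8=F
run #7 (s=0, v=10) records B1=F, B3=F, B4=T, B5=E, B8=F
run #8 (s=1, v=5) records B1=F, B3=T, B3=F, B4=T, B5=E, B8=F
pool-wide coverage (12 outcomes): B1=T, B1=F, B2=F, B3=T, B3=F, B4=T, B4=F, B5=S, B5=E, B6=F, B7=F, B8=F
checked all size-1 subsets: none covers 12 outcomes (max 8/12)
at size 2, {2, 4} reaches all 12 outcomes; every lexicographically earlier size-2 subset fails
Answer: 2, 4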